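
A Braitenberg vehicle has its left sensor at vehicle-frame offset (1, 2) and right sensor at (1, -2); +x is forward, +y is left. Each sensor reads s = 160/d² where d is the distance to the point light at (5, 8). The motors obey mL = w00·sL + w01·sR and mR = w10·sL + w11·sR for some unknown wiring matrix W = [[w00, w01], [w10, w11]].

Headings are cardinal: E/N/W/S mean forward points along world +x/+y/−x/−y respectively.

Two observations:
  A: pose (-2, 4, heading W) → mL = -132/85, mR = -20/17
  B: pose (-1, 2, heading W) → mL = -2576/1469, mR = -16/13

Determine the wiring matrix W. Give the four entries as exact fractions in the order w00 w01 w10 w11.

1/2 -1 0 -1/2

obs A: pose=(-2,4,W) → sL=8/5, sR=40/17, mL=-132/85, mR=-20/17
obs B: pose=(-1,2,W) → sL=160/113, sR=32/13, mL=-2576/1469, mR=-16/13
sensor matrix S = [[8/5, 40/17], [160/113, 32/13]]; det S = 75776/124865
solve [mL_A; mL_B] = S·[w00; w01] and [mR_A; mR_B] = S·[w10; w11]:
  w00 = 1/2, w01 = -1, w10 = 0, w11 = -1/2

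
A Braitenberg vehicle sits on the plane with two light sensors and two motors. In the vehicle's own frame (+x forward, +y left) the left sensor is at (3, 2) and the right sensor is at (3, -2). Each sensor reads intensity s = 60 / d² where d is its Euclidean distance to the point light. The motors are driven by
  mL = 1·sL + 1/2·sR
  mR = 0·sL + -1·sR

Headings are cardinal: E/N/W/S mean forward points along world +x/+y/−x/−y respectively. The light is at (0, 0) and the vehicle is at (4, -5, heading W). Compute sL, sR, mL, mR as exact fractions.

6/5 6 21/5 -6

left sensor world pos  = (1, -7); dL² = 50
right sensor world pos = (1, -3); dR² = 10
sL = 60/50 = 6/5
sR = 60/10 = 6
mL = 1·sL + 1/2·sR = 21/5
mR = 0·sL + -1·sR = -6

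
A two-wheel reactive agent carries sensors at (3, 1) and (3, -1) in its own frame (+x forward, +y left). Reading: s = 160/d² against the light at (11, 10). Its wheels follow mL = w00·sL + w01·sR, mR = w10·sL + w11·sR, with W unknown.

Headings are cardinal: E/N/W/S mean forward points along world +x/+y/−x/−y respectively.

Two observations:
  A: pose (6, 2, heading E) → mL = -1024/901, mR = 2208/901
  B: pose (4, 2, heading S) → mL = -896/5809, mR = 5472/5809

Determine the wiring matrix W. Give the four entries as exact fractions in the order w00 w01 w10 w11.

-1 1 1/2 1/2

obs A: pose=(6,2,E) → sL=160/53, sR=32/17, mL=-1024/901, mR=2208/901
obs B: pose=(4,2,S) → sL=160/157, sR=32/37, mL=-896/5809, mR=5472/5809
sensor matrix S = [[160/53, 32/17], [160/157, 32/37]]; det S = 3624960/5233909
solve [mL_A; mL_B] = S·[w00; w01] and [mR_A; mR_B] = S·[w10; w11]:
  w00 = -1, w01 = 1, w10 = 1/2, w11 = 1/2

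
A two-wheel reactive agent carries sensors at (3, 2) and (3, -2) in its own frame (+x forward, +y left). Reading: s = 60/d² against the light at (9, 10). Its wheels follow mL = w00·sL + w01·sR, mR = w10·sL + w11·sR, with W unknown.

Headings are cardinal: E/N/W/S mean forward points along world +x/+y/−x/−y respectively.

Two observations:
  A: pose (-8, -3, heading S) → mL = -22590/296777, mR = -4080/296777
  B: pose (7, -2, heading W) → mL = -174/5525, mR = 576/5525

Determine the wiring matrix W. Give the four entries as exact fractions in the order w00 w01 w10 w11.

-1 1/2 -1/2 1/2

obs A: pose=(-8,-3,S) → sL=60/481, sR=60/617, mL=-22590/296777, mR=-4080/296777
obs B: pose=(7,-2,W) → sL=60/221, sR=12/25, mL=-174/5525, mR=576/5525
sensor matrix S = [[60/481, 60/617], [60/221, 12/25]]; det S = 844416/25226045
solve [mL_A; mL_B] = S·[w00; w01] and [mR_A; mR_B] = S·[w10; w11]:
  w00 = -1, w01 = 1/2, w10 = -1/2, w11 = 1/2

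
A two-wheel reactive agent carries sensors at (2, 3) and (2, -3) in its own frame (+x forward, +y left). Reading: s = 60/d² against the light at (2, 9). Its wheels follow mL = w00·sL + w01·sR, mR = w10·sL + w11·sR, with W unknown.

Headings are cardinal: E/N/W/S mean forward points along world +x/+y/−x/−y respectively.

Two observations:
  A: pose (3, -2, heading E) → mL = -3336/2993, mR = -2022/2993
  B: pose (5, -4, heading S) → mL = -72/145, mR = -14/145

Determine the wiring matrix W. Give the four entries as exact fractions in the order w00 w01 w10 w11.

-1 -1 -1 1/2

obs A: pose=(3,-2,E) → sL=60/73, sR=12/41, mL=-3336/2993, mR=-2022/2993
obs B: pose=(5,-4,S) → sL=20/87, sR=4/15, mL=-72/145, mR=-14/145
sensor matrix S = [[60/73, 12/41], [20/87, 4/15]]; det S = 13184/86797
solve [mL_A; mL_B] = S·[w00; w01] and [mR_A; mR_B] = S·[w10; w11]:
  w00 = -1, w01 = -1, w10 = -1, w11 = 1/2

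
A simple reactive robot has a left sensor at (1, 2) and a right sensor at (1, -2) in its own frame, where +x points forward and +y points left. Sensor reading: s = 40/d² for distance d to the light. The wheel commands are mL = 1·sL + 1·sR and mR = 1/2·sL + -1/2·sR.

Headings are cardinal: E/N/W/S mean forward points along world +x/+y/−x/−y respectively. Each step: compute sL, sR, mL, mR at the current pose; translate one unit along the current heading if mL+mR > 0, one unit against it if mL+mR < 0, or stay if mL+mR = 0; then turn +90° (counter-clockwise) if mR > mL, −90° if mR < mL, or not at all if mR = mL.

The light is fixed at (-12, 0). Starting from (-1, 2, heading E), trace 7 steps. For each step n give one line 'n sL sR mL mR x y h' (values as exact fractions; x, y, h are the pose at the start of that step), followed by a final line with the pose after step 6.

n=0: pose=(-1,2,E); sL=1/4, sR=5/18; mL=19/36, mR=-1/72; mL+mR=37/72 → advance +1; mR−mL=-13/24 → turn -1·90°
n=1: pose=(0,2,S); sL=40/197, sR=40/101; mL=11920/19897, mR=-1920/19897; mL+mR=10000/19897 → advance +1; mR−mL=-13840/19897 → turn -1·90°
n=2: pose=(0,1,W); sL=20/61, sR=4/13; mL=504/793, mR=8/793; mL+mR=512/793 → advance +1; mR−mL=-496/793 → turn -1·90°
n=3: pose=(-1,1,N); sL=8/17, sR=40/173; mL=2064/2941, mR=352/2941; mL+mR=2416/2941 → advance +1; mR−mL=-1712/2941 → turn -1·90°
n=4: pose=(-1,2,E); sL=1/4, sR=5/18; mL=19/36, mR=-1/72; mL+mR=37/72 → advance +1; mR−mL=-13/24 → turn -1·90°
n=5: pose=(0,2,S); sL=40/197, sR=40/101; mL=11920/19897, mR=-1920/19897; mL+mR=10000/19897 → advance +1; mR−mL=-13840/19897 → turn -1·90°
n=6: pose=(0,1,W); sL=20/61, sR=4/13; mL=504/793, mR=8/793; mL+mR=512/793 → advance +1; mR−mL=-496/793 → turn -1·90°

0 1/4 5/18 19/36 -1/72 -1 2 E
1 40/197 40/101 11920/19897 -1920/19897 0 2 S
2 20/61 4/13 504/793 8/793 0 1 W
3 8/17 40/173 2064/2941 352/2941 -1 1 N
4 1/4 5/18 19/36 -1/72 -1 2 E
5 40/197 40/101 11920/19897 -1920/19897 0 2 S
6 20/61 4/13 504/793 8/793 0 1 W
final -1 1 N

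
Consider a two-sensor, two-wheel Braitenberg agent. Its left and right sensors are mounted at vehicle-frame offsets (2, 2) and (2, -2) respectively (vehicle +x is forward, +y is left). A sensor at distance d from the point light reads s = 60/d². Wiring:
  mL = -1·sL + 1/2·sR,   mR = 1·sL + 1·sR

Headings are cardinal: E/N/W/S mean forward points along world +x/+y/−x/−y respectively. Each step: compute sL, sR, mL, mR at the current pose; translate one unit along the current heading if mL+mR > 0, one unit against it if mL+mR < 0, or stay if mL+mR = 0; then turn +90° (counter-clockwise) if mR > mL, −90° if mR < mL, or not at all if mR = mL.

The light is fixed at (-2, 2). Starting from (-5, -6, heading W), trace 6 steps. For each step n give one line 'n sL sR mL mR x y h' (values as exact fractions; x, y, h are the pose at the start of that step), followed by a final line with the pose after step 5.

n=0: pose=(-5,-6,W); sL=12/25, sR=60/61; mL=18/1525, mR=2232/1525; mL+mR=90/61 → advance +1; mR−mL=2214/1525 → turn +1·90°
n=1: pose=(-6,-6,S); sL=15/26, sR=15/34; mL=-315/884, mR=225/221; mL+mR=45/68 → advance +1; mR−mL=1215/884 → turn +1·90°
n=2: pose=(-6,-7,E); sL=60/53, sR=12/25; mL=-1182/1325, mR=2136/1325; mL+mR=18/25 → advance +1; mR−mL=3318/1325 → turn +1·90°
n=3: pose=(-5,-7,N); sL=30/37, sR=6/5; mL=-39/185, mR=372/185; mL+mR=9/5 → advance +1; mR−mL=411/185 → turn +1·90°
n=4: pose=(-5,-6,W); sL=12/25, sR=60/61; mL=18/1525, mR=2232/1525; mL+mR=90/61 → advance +1; mR−mL=2214/1525 → turn +1·90°
n=5: pose=(-6,-6,S); sL=15/26, sR=15/34; mL=-315/884, mR=225/221; mL+mR=45/68 → advance +1; mR−mL=1215/884 → turn +1·90°

0 12/25 60/61 18/1525 2232/1525 -5 -6 W
1 15/26 15/34 -315/884 225/221 -6 -6 S
2 60/53 12/25 -1182/1325 2136/1325 -6 -7 E
3 30/37 6/5 -39/185 372/185 -5 -7 N
4 12/25 60/61 18/1525 2232/1525 -5 -6 W
5 15/26 15/34 -315/884 225/221 -6 -6 S
final -6 -7 E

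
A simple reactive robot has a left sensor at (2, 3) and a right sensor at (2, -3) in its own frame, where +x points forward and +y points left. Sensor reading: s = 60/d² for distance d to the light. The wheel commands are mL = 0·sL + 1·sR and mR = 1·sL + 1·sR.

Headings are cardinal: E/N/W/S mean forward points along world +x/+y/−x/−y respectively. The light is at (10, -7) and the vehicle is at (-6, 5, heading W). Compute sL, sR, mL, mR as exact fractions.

left sensor world pos  = (-8, 2); dL² = 405
right sensor world pos = (-8, 8); dR² = 549
sL = 60/405 = 4/27
sR = 60/549 = 20/183
mL = 0·sL + 1·sR = 20/183
mR = 1·sL + 1·sR = 424/1647

4/27 20/183 20/183 424/1647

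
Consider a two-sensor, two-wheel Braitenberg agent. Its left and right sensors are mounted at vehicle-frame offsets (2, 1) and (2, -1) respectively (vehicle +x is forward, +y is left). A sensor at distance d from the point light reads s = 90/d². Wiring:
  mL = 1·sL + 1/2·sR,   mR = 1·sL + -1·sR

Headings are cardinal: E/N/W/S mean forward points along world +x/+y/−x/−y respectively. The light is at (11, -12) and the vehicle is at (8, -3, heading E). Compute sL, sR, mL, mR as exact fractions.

left sensor world pos  = (10, -2); dL² = 101
right sensor world pos = (10, -4); dR² = 65
sL = 90/101 = 90/101
sR = 90/65 = 18/13
mL = 1·sL + 1/2·sR = 2079/1313
mR = 1·sL + -1·sR = -648/1313

90/101 18/13 2079/1313 -648/1313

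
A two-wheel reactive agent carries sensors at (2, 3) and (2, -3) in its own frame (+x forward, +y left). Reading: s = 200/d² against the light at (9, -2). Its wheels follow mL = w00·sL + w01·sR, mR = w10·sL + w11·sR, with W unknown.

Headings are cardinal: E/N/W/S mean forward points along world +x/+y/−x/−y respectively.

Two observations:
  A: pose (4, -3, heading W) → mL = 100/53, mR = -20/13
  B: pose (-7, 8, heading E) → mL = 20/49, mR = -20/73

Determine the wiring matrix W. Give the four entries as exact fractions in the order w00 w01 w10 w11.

0 1/2 -1/2 0

obs A: pose=(4,-3,W) → sL=40/13, sR=200/53, mL=100/53, mR=-20/13
obs B: pose=(-7,8,E) → sL=40/73, sR=40/49, mL=20/49, mR=-20/73
sensor matrix S = [[40/13, 200/53], [40/73, 40/49]]; det S = 1094400/2464553
solve [mL_A; mL_B] = S·[w00; w01] and [mR_A; mR_B] = S·[w10; w11]:
  w00 = 0, w01 = 1/2, w10 = -1/2, w11 = 0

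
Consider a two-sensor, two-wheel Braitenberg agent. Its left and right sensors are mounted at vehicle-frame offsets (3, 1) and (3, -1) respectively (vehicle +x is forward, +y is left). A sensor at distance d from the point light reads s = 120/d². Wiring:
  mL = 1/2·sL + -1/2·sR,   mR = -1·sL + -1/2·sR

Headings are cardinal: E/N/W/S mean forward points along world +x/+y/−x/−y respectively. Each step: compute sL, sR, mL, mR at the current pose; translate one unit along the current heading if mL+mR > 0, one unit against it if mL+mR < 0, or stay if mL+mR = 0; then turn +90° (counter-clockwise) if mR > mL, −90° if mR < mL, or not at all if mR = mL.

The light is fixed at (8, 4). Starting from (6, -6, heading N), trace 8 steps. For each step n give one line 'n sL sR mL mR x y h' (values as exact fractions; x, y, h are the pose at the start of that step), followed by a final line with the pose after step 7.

n=0: pose=(6,-6,N); sL=60/29, sR=12/5; mL=-24/145, mR=-474/145; mL+mR=-498/145 → advance -1; mR−mL=-90/29 → turn -1·90°
n=1: pose=(6,-7,E); sL=120/101, sR=24/29; mL=528/2929, mR=-4692/2929; mL+mR=-4164/2929 → advance -1; mR−mL=-180/101 → turn -1·90°
n=2: pose=(5,-7,S); sL=3/5, sR=30/53; mL=9/530, mR=-234/265; mL+mR=-459/530 → advance -1; mR−mL=-9/10 → turn -1·90°
n=3: pose=(5,-6,W); sL=120/157, sR=40/39; mL=-800/6123, mR=-7820/6123; mL+mR=-8620/6123 → advance -1; mR−mL=-180/157 → turn -1·90°
n=4: pose=(6,-6,N); sL=60/29, sR=12/5; mL=-24/145, mR=-474/145; mL+mR=-498/145 → advance -1; mR−mL=-90/29 → turn -1·90°
n=5: pose=(6,-7,E); sL=120/101, sR=24/29; mL=528/2929, mR=-4692/2929; mL+mR=-4164/2929 → advance -1; mR−mL=-180/101 → turn -1·90°
n=6: pose=(5,-7,S); sL=3/5, sR=30/53; mL=9/530, mR=-234/265; mL+mR=-459/530 → advance -1; mR−mL=-9/10 → turn -1·90°
n=7: pose=(5,-6,W); sL=120/157, sR=40/39; mL=-800/6123, mR=-7820/6123; mL+mR=-8620/6123 → advance -1; mR−mL=-180/157 → turn -1·90°

0 60/29 12/5 -24/145 -474/145 6 -6 N
1 120/101 24/29 528/2929 -4692/2929 6 -7 E
2 3/5 30/53 9/530 -234/265 5 -7 S
3 120/157 40/39 -800/6123 -7820/6123 5 -6 W
4 60/29 12/5 -24/145 -474/145 6 -6 N
5 120/101 24/29 528/2929 -4692/2929 6 -7 E
6 3/5 30/53 9/530 -234/265 5 -7 S
7 120/157 40/39 -800/6123 -7820/6123 5 -6 W
final 6 -6 N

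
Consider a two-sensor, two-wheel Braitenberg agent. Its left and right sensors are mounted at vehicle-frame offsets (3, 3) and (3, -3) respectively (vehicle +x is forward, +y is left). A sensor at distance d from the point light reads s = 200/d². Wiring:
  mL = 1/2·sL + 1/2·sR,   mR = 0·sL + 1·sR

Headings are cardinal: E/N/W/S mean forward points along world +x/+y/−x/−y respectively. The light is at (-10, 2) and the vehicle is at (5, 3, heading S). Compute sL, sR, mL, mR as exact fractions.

left sensor world pos  = (8, 0); dL² = 328
right sensor world pos = (2, 0); dR² = 148
sL = 200/328 = 25/41
sR = 200/148 = 50/37
mL = 1/2·sL + 1/2·sR = 2975/3034
mR = 0·sL + 1·sR = 50/37

25/41 50/37 2975/3034 50/37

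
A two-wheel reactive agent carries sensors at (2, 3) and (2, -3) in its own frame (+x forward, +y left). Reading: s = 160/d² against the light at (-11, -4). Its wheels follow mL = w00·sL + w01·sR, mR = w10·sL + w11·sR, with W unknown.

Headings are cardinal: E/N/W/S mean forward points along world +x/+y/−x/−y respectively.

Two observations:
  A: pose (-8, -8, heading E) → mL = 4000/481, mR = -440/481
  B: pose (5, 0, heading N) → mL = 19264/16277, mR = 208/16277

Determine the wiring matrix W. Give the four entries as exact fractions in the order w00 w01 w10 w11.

1 1 -1/2 1

obs A: pose=(-8,-8,E) → sL=80/13, sR=80/37, mL=4000/481, mR=-440/481
obs B: pose=(5,0,N) → sL=32/41, sR=160/397, mL=19264/16277, mR=208/16277
sensor matrix S = [[80/13, 80/37], [32/41, 160/397]]; det S = 6205440/7829237
solve [mL_A; mL_B] = S·[w00; w01] and [mR_A; mR_B] = S·[w10; w11]:
  w00 = 1, w01 = 1, w10 = -1/2, w11 = 1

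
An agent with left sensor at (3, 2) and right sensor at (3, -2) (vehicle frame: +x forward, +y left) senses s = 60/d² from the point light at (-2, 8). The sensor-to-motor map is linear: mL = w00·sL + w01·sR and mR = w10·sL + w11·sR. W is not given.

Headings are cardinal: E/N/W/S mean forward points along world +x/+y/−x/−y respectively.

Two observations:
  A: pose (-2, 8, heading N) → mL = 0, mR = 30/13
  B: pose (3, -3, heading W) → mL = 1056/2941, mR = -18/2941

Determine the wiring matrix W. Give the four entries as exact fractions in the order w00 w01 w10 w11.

-1 1 1 -1/2

obs A: pose=(-2,8,N) → sL=60/13, sR=60/13, mL=0, mR=30/13
obs B: pose=(3,-3,W) → sL=60/173, sR=12/17, mL=1056/2941, mR=-18/2941
sensor matrix S = [[60/13, 60/13], [60/173, 12/17]]; det S = 63360/38233
solve [mL_A; mL_B] = S·[w00; w01] and [mR_A; mR_B] = S·[w10; w11]:
  w00 = -1, w01 = 1, w10 = 1, w11 = -1/2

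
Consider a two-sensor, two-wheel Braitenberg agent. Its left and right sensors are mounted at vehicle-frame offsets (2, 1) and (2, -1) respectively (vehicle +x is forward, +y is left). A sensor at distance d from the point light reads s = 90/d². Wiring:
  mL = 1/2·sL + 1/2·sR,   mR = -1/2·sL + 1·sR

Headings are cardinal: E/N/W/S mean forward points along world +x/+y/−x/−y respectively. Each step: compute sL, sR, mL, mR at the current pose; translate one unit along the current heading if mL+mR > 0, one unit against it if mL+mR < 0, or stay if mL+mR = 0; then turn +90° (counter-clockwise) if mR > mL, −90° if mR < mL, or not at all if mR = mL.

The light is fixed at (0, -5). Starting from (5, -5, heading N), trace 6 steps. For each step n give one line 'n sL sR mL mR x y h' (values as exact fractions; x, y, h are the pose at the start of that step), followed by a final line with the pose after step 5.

n=0: pose=(5,-5,N); sL=9/2, sR=9/4; mL=27/8, mR=0; mL+mR=27/8 → advance +1; mR−mL=-27/8 → turn -1·90°
n=1: pose=(5,-4,E); sL=90/53, sR=90/49; mL=4590/2597, mR=2565/2597; mL+mR=135/49 → advance +1; mR−mL=-2025/2597 → turn -1·90°
n=2: pose=(6,-4,S); sL=9/5, sR=45/13; mL=171/65, mR=333/130; mL+mR=135/26 → advance +1; mR−mL=-9/130 → turn -1·90°
n=3: pose=(6,-5,W); sL=90/17, sR=90/17; mL=90/17, mR=45/17; mL+mR=135/17 → advance +1; mR−mL=-45/17 → turn -1·90°
n=4: pose=(5,-5,N); sL=9/2, sR=9/4; mL=27/8, mR=0; mL+mR=27/8 → advance +1; mR−mL=-27/8 → turn -1·90°
n=5: pose=(5,-4,E); sL=90/53, sR=90/49; mL=4590/2597, mR=2565/2597; mL+mR=135/49 → advance +1; mR−mL=-2025/2597 → turn -1·90°

0 9/2 9/4 27/8 0 5 -5 N
1 90/53 90/49 4590/2597 2565/2597 5 -4 E
2 9/5 45/13 171/65 333/130 6 -4 S
3 90/17 90/17 90/17 45/17 6 -5 W
4 9/2 9/4 27/8 0 5 -5 N
5 90/53 90/49 4590/2597 2565/2597 5 -4 E
final 6 -4 S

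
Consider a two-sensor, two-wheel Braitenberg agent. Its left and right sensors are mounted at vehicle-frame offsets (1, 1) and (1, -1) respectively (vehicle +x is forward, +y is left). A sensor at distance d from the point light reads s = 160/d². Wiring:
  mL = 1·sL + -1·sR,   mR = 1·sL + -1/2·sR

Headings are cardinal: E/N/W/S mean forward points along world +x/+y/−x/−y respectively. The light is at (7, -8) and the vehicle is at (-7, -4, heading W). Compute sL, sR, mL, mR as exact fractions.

left sensor world pos  = (-8, -5); dL² = 234
right sensor world pos = (-8, -3); dR² = 250
sL = 160/234 = 80/117
sR = 160/250 = 16/25
mL = 1·sL + -1·sR = 128/2925
mR = 1·sL + -1/2·sR = 1064/2925

80/117 16/25 128/2925 1064/2925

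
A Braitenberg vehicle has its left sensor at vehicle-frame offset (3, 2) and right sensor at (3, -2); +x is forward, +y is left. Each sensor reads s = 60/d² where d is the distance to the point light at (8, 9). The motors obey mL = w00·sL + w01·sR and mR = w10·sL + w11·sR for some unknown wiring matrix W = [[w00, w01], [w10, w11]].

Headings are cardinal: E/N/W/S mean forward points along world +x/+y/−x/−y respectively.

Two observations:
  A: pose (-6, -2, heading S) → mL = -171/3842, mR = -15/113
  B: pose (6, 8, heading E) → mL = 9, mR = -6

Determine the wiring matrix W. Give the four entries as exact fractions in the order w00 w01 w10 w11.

obs A: pose=(-6,-2,S) → sL=3/17, sR=15/113, mL=-171/3842, mR=-15/113
obs B: pose=(6,8,E) → sL=30, sR=6, mL=9, mR=-6
sensor matrix S = [[3/17, 15/113], [30, 6]]; det S = -5616/1921
solve [mL_A; mL_B] = S·[w00; w01] and [mR_A; mR_B] = S·[w10; w11]:
  w00 = 1/2, w01 = -1, w10 = 0, w11 = -1

1/2 -1 0 -1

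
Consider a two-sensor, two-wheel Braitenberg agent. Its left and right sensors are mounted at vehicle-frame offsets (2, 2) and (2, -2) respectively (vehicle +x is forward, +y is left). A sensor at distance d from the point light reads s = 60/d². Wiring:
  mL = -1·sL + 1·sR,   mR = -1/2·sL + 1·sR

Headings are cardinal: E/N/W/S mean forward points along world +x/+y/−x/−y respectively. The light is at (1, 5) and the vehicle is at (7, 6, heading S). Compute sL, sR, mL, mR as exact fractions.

left sensor world pos  = (9, 4); dL² = 65
right sensor world pos = (5, 4); dR² = 17
sL = 60/65 = 12/13
sR = 60/17 = 60/17
mL = -1·sL + 1·sR = 576/221
mR = -1/2·sL + 1·sR = 678/221

12/13 60/17 576/221 678/221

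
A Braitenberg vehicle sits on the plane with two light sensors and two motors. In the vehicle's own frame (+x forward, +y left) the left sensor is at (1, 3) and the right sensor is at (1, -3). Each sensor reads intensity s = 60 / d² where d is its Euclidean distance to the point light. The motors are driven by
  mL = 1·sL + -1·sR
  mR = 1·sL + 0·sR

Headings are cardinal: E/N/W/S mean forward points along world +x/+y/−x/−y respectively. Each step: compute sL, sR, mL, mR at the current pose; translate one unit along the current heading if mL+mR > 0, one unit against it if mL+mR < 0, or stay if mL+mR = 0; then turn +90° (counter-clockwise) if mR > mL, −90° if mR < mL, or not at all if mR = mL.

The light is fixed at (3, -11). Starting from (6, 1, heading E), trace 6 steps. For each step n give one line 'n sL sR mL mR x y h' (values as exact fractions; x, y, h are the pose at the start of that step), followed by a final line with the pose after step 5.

0 60/241 60/97 -8640/23377 60/241 6 1 E
1 6/17 30/97 72/1649 6/17 5 1 N
2 60/101 60/257 9360/25957 60/101 5 2 W
3 3/8 15/37 -9/296 3/8 4 2 S
4 60/229 12/17 -1728/3893 60/229 4 1 E
5 30/89 30/89 0 30/89 3 1 N
final 3 2 W

n=0: pose=(6,1,E); sL=60/241, sR=60/97; mL=-8640/23377, mR=60/241; mL+mR=-2820/23377 → advance -1; mR−mL=60/97 → turn +1·90°
n=1: pose=(5,1,N); sL=6/17, sR=30/97; mL=72/1649, mR=6/17; mL+mR=654/1649 → advance +1; mR−mL=30/97 → turn +1·90°
n=2: pose=(5,2,W); sL=60/101, sR=60/257; mL=9360/25957, mR=60/101; mL+mR=24780/25957 → advance +1; mR−mL=60/257 → turn +1·90°
n=3: pose=(4,2,S); sL=3/8, sR=15/37; mL=-9/296, mR=3/8; mL+mR=51/148 → advance +1; mR−mL=15/37 → turn +1·90°
n=4: pose=(4,1,E); sL=60/229, sR=12/17; mL=-1728/3893, mR=60/229; mL+mR=-708/3893 → advance -1; mR−mL=12/17 → turn +1·90°
n=5: pose=(3,1,N); sL=30/89, sR=30/89; mL=0, mR=30/89; mL+mR=30/89 → advance +1; mR−mL=30/89 → turn +1·90°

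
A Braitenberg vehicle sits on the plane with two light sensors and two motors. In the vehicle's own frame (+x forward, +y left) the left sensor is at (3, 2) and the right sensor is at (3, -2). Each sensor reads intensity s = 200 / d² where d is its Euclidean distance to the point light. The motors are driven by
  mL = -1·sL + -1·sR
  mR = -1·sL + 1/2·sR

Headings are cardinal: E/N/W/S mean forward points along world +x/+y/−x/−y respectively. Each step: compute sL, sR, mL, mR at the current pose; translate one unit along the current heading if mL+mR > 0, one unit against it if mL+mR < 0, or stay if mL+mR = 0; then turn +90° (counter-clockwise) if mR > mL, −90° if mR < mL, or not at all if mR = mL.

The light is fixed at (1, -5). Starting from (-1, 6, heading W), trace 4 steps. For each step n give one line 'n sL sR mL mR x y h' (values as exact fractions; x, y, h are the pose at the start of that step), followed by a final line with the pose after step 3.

0 100/53 100/97 -15000/5141 -7050/5141 -1 6 W
1 40/13 200/73 -5520/949 -1620/949 0 6 S
2 1 25/13 -38/13 -1/26 0 7 E
3 200/241 8/9 -3728/2169 -836/2169 -1 7 N
final -1 6 W

n=0: pose=(-1,6,W); sL=100/53, sR=100/97; mL=-15000/5141, mR=-7050/5141; mL+mR=-22050/5141 → advance -1; mR−mL=150/97 → turn +1·90°
n=1: pose=(0,6,S); sL=40/13, sR=200/73; mL=-5520/949, mR=-1620/949; mL+mR=-7140/949 → advance -1; mR−mL=300/73 → turn +1·90°
n=2: pose=(0,7,E); sL=1, sR=25/13; mL=-38/13, mR=-1/26; mL+mR=-77/26 → advance -1; mR−mL=75/26 → turn +1·90°
n=3: pose=(-1,7,N); sL=200/241, sR=8/9; mL=-3728/2169, mR=-836/2169; mL+mR=-4564/2169 → advance -1; mR−mL=4/3 → turn +1·90°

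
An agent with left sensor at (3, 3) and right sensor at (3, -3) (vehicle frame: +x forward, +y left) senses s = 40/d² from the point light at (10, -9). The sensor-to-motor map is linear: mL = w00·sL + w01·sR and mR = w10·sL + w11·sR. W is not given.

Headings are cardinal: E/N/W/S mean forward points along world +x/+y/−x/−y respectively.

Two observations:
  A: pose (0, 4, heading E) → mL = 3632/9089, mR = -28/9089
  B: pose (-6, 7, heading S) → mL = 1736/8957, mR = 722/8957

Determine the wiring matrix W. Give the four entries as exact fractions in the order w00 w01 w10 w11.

obs A: pose=(0,4,E) → sL=8/61, sR=40/149, mL=3632/9089, mR=-28/9089
obs B: pose=(-6,7,S) → sL=20/169, sR=4/53, mL=1736/8957, mR=722/8957
sensor matrix S = [[8/61, 40/149], [20/169, 4/53]]; det S = -1780608/81410173
solve [mL_A; mL_B] = S·[w00; w01] and [mR_A; mR_B] = S·[w10; w11]:
  w00 = 1, w01 = 1, w10 = 1, w11 = -1/2

1 1 1 -1/2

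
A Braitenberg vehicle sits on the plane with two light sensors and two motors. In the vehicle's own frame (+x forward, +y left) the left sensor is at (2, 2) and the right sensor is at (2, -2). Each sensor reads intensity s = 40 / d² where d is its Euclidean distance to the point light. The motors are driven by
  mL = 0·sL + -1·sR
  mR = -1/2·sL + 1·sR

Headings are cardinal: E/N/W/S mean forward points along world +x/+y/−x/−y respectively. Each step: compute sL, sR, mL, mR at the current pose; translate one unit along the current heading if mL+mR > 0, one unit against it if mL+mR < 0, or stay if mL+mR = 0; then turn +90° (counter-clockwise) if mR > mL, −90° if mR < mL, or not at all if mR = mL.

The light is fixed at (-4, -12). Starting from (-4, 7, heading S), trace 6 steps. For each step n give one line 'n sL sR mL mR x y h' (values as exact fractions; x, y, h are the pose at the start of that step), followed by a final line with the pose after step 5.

0 40/293 40/293 -40/293 20/293 -4 7 S
1 5/61 5/41 -5/41 405/5002 -4 8 E
2 40/493 8/97 -8/97 2004/47821 -5 8 N
3 20/149 4/45 -4/45 146/6705 -5 7 W
4 40/293 40/293 -40/293 20/293 -4 7 S
5 5/61 5/41 -5/41 405/5002 -4 8 E
final -5 8 N

n=0: pose=(-4,7,S); sL=40/293, sR=40/293; mL=-40/293, mR=20/293; mL+mR=-20/293 → advance -1; mR−mL=60/293 → turn +1·90°
n=1: pose=(-4,8,E); sL=5/61, sR=5/41; mL=-5/41, mR=405/5002; mL+mR=-5/122 → advance -1; mR−mL=1015/5002 → turn +1·90°
n=2: pose=(-5,8,N); sL=40/493, sR=8/97; mL=-8/97, mR=2004/47821; mL+mR=-20/493 → advance -1; mR−mL=5948/47821 → turn +1·90°
n=3: pose=(-5,7,W); sL=20/149, sR=4/45; mL=-4/45, mR=146/6705; mL+mR=-10/149 → advance -1; mR−mL=742/6705 → turn +1·90°
n=4: pose=(-4,7,S); sL=40/293, sR=40/293; mL=-40/293, mR=20/293; mL+mR=-20/293 → advance -1; mR−mL=60/293 → turn +1·90°
n=5: pose=(-4,8,E); sL=5/61, sR=5/41; mL=-5/41, mR=405/5002; mL+mR=-5/122 → advance -1; mR−mL=1015/5002 → turn +1·90°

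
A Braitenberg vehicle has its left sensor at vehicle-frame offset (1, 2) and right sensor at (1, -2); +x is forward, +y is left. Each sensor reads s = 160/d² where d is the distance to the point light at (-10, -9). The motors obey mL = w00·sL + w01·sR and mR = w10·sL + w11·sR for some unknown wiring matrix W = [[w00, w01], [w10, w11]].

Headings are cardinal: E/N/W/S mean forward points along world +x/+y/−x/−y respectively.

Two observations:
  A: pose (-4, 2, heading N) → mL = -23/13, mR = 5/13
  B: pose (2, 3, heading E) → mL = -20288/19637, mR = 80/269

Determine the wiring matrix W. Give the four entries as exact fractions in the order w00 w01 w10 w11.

obs A: pose=(-4,2,N) → sL=1, sR=10/13, mL=-23/13, mR=5/13
obs B: pose=(2,3,E) → sL=32/73, sR=160/269, mL=-20288/19637, mR=80/269
sensor matrix S = [[1, 10/13], [32/73, 160/269]]; det S = 65760/255281
solve [mL_A; mL_B] = S·[w00; w01] and [mR_A; mR_B] = S·[w10; w11]:
  w00 = -1, w01 = -1, w10 = 0, w11 = 1/2

-1 -1 0 1/2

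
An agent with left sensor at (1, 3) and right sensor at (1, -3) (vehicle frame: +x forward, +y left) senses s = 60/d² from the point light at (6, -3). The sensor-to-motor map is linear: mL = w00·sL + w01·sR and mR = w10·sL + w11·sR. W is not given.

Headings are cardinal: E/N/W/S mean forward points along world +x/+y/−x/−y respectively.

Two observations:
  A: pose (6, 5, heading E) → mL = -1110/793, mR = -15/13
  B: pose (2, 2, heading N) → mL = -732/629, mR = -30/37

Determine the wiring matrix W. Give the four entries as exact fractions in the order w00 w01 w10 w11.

-1/2 -1/2 0 -1/2

obs A: pose=(6,5,E) → sL=30/61, sR=30/13, mL=-1110/793, mR=-15/13
obs B: pose=(2,2,N) → sL=12/17, sR=60/37, mL=-732/629, mR=-30/37
sensor matrix S = [[30/61, 30/13], [12/17, 60/37]]; det S = -414720/498797
solve [mL_A; mL_B] = S·[w00; w01] and [mR_A; mR_B] = S·[w10; w11]:
  w00 = -1/2, w01 = -1/2, w10 = 0, w11 = -1/2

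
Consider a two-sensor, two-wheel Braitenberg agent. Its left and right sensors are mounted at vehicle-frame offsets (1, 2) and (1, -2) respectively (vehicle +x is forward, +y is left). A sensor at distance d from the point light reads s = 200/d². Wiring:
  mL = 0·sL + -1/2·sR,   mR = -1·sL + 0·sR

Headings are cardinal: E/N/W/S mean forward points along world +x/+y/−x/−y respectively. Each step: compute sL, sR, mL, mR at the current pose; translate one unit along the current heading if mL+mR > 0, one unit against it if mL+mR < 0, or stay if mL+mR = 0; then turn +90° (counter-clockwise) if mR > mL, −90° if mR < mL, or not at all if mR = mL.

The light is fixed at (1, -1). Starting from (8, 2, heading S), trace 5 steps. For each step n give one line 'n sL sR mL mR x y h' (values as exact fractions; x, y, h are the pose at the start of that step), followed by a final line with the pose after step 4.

0 40/17 200/29 -100/29 -40/17 8 2 S
1 2 50/17 -25/17 -2 8 3 E
2 200/73 8 -4 -200/73 7 3 S
3 100/49 100/29 -50/29 -100/49 7 4 E
4 40/13 8 -4 -40/13 6 4 S
final 6 5 E

n=0: pose=(8,2,S); sL=40/17, sR=200/29; mL=-100/29, mR=-40/17; mL+mR=-2860/493 → advance -1; mR−mL=540/493 → turn +1·90°
n=1: pose=(8,3,E); sL=2, sR=50/17; mL=-25/17, mR=-2; mL+mR=-59/17 → advance -1; mR−mL=-9/17 → turn -1·90°
n=2: pose=(7,3,S); sL=200/73, sR=8; mL=-4, mR=-200/73; mL+mR=-492/73 → advance -1; mR−mL=92/73 → turn +1·90°
n=3: pose=(7,4,E); sL=100/49, sR=100/29; mL=-50/29, mR=-100/49; mL+mR=-5350/1421 → advance -1; mR−mL=-450/1421 → turn -1·90°
n=4: pose=(6,4,S); sL=40/13, sR=8; mL=-4, mR=-40/13; mL+mR=-92/13 → advance -1; mR−mL=12/13 → turn +1·90°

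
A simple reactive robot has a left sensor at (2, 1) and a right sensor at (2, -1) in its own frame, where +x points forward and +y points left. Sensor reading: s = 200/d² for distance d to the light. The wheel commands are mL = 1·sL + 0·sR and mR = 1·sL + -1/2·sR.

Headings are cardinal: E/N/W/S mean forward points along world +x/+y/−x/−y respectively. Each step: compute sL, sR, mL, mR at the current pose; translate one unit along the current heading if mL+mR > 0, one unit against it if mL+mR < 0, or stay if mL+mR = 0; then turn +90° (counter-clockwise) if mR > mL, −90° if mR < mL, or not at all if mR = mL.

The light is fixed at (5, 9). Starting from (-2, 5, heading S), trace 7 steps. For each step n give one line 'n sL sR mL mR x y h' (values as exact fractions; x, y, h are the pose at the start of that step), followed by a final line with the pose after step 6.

n=0: pose=(-2,5,S); sL=25/9, sR=2; mL=25/9, mR=16/9; mL+mR=41/9 → advance +1; mR−mL=-1 → turn -1·90°
n=1: pose=(-2,4,W); sL=200/117, sR=200/97; mL=200/117, mR=7700/11349; mL+mR=27100/11349 → advance +1; mR−mL=-100/97 → turn -1·90°
n=2: pose=(-3,4,N); sL=20/9, sR=100/29; mL=20/9, mR=130/261; mL+mR=710/261 → advance +1; mR−mL=-50/29 → turn -1·90°
n=3: pose=(-3,5,E); sL=40/9, sR=200/61; mL=40/9, mR=1540/549; mL+mR=3980/549 → advance +1; mR−mL=-100/61 → turn -1·90°
n=4: pose=(-2,5,S); sL=25/9, sR=2; mL=25/9, mR=16/9; mL+mR=41/9 → advance +1; mR−mL=-1 → turn -1·90°
n=5: pose=(-2,4,W); sL=200/117, sR=200/97; mL=200/117, mR=7700/11349; mL+mR=27100/11349 → advance +1; mR−mL=-100/97 → turn -1·90°
n=6: pose=(-3,4,N); sL=20/9, sR=100/29; mL=20/9, mR=130/261; mL+mR=710/261 → advance +1; mR−mL=-50/29 → turn -1·90°

0 25/9 2 25/9 16/9 -2 5 S
1 200/117 200/97 200/117 7700/11349 -2 4 W
2 20/9 100/29 20/9 130/261 -3 4 N
3 40/9 200/61 40/9 1540/549 -3 5 E
4 25/9 2 25/9 16/9 -2 5 S
5 200/117 200/97 200/117 7700/11349 -2 4 W
6 20/9 100/29 20/9 130/261 -3 4 N
final -3 5 E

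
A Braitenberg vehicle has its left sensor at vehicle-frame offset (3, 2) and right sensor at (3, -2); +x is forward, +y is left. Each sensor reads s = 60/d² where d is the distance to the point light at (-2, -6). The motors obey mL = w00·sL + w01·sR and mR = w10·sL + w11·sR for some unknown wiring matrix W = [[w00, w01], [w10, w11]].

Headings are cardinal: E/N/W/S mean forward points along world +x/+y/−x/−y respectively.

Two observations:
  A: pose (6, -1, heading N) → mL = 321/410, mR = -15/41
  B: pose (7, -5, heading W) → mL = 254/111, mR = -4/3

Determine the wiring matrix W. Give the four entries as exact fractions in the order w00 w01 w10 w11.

1 1/2 0 -1

obs A: pose=(6,-1,N) → sL=3/5, sR=15/41, mL=321/410, mR=-15/41
obs B: pose=(7,-5,W) → sL=60/37, sR=4/3, mL=254/111, mR=-4/3
sensor matrix S = [[3/5, 15/41], [60/37, 4/3]]; det S = 1568/7585
solve [mL_A; mL_B] = S·[w00; w01] and [mR_A; mR_B] = S·[w10; w11]:
  w00 = 1, w01 = 1/2, w10 = 0, w11 = -1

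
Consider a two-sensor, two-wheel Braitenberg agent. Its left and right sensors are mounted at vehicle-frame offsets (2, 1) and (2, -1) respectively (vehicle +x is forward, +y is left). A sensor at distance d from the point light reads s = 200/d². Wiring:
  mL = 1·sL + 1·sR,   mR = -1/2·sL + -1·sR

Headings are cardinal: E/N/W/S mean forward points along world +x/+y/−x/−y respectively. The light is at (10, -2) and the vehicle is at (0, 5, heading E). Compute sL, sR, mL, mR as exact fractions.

left sensor world pos  = (2, 6); dL² = 128
right sensor world pos = (2, 4); dR² = 100
sL = 200/128 = 25/16
sR = 200/100 = 2
mL = 1·sL + 1·sR = 57/16
mR = -1/2·sL + -1·sR = -89/32

25/16 2 57/16 -89/32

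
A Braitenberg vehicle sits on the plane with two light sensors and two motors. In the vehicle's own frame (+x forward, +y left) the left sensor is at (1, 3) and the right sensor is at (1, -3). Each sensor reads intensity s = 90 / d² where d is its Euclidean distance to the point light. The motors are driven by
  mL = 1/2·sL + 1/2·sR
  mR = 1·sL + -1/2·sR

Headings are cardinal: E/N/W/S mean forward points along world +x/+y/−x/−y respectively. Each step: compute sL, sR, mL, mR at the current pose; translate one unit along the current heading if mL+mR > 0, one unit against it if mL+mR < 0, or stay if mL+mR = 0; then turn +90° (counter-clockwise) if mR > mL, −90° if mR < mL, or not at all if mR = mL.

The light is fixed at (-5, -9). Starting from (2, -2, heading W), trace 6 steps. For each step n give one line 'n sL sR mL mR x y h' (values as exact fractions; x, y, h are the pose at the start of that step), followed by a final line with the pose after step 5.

0 45/26 45/68 2115/1768 2475/1768 2 -2 W
1 10/13 2 18/13 -3/13 1 -2 S
2 45/17 45/53 1575/901 4005/1802 1 -3 W
3 90/89 90/29 5310/2581 -1395/2581 0 -3 S
4 9/2 9/8 45/16 63/16 0 -4 W
5 18/13 90/17 738/221 -279/221 -1 -4 S
final -1 -5 W

n=0: pose=(2,-2,W); sL=45/26, sR=45/68; mL=2115/1768, mR=2475/1768; mL+mR=135/52 → advance +1; mR−mL=45/221 → turn +1·90°
n=1: pose=(1,-2,S); sL=10/13, sR=2; mL=18/13, mR=-3/13; mL+mR=15/13 → advance +1; mR−mL=-21/13 → turn -1·90°
n=2: pose=(1,-3,W); sL=45/17, sR=45/53; mL=1575/901, mR=4005/1802; mL+mR=135/34 → advance +1; mR−mL=855/1802 → turn +1·90°
n=3: pose=(0,-3,S); sL=90/89, sR=90/29; mL=5310/2581, mR=-1395/2581; mL+mR=135/89 → advance +1; mR−mL=-6705/2581 → turn -1·90°
n=4: pose=(0,-4,W); sL=9/2, sR=9/8; mL=45/16, mR=63/16; mL+mR=27/4 → advance +1; mR−mL=9/8 → turn +1·90°
n=5: pose=(-1,-4,S); sL=18/13, sR=90/17; mL=738/221, mR=-279/221; mL+mR=27/13 → advance +1; mR−mL=-1017/221 → turn -1·90°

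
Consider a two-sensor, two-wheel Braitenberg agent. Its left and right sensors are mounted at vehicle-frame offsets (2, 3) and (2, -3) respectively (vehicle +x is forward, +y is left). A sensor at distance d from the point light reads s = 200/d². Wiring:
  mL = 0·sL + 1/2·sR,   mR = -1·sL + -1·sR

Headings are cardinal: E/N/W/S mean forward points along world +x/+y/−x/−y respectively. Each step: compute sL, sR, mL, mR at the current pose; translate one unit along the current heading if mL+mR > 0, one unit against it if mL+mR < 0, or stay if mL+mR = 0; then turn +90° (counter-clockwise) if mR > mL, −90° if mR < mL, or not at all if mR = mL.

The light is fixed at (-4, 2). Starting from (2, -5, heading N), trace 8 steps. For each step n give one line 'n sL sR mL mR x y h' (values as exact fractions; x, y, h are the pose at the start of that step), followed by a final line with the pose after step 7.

n=0: pose=(2,-5,N); sL=100/17, sR=100/53; mL=50/53, mR=-7000/901; mL+mR=-6150/901 → advance -1; mR−mL=-7850/901 → turn -1·90°
n=1: pose=(2,-6,E); sL=200/89, sR=40/37; mL=20/37, mR=-10960/3293; mL+mR=-9180/3293 → advance -1; mR−mL=-12740/3293 → turn -1·90°
n=2: pose=(1,-6,S); sL=50/41, sR=25/13; mL=25/26, mR=-1675/533; mL+mR=-2325/1066 → advance -1; mR−mL=-4375/1066 → turn -1·90°
n=3: pose=(1,-5,W); sL=200/109, sR=8; mL=4, mR=-1072/109; mL+mR=-636/109 → advance -1; mR−mL=-1508/109 → turn -1·90°
n=4: pose=(2,-5,N); sL=100/17, sR=100/53; mL=50/53, mR=-7000/901; mL+mR=-6150/901 → advance -1; mR−mL=-7850/901 → turn -1·90°
n=5: pose=(2,-6,E); sL=200/89, sR=40/37; mL=20/37, mR=-10960/3293; mL+mR=-9180/3293 → advance -1; mR−mL=-12740/3293 → turn -1·90°
n=6: pose=(1,-6,S); sL=50/41, sR=25/13; mL=25/26, mR=-1675/533; mL+mR=-2325/1066 → advance -1; mR−mL=-4375/1066 → turn -1·90°
n=7: pose=(1,-5,W); sL=200/109, sR=8; mL=4, mR=-1072/109; mL+mR=-636/109 → advance -1; mR−mL=-1508/109 → turn -1·90°

0 100/17 100/53 50/53 -7000/901 2 -5 N
1 200/89 40/37 20/37 -10960/3293 2 -6 E
2 50/41 25/13 25/26 -1675/533 1 -6 S
3 200/109 8 4 -1072/109 1 -5 W
4 100/17 100/53 50/53 -7000/901 2 -5 N
5 200/89 40/37 20/37 -10960/3293 2 -6 E
6 50/41 25/13 25/26 -1675/533 1 -6 S
7 200/109 8 4 -1072/109 1 -5 W
final 2 -5 N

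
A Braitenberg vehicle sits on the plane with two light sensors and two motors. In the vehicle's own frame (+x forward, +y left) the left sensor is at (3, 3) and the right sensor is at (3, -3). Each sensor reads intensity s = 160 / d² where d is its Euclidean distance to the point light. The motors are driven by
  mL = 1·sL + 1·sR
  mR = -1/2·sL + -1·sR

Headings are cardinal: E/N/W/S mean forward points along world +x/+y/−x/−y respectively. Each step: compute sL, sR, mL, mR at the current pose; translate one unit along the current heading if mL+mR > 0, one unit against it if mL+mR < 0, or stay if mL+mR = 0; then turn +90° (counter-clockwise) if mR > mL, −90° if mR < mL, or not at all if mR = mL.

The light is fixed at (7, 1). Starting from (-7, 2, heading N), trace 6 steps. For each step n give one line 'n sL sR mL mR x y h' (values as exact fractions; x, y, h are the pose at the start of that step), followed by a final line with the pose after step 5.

0 32/61 160/137 14144/8357 -11952/8357 -7 2 N
1 80/73 80/61 10720/4453 -8280/4453 -7 3 E
2 160/101 160/257 57280/25957 -36720/25957 -6 3 S
3 8/13 10/17 266/221 -198/221 -6 2 W
4 32/61 160/137 14144/8357 -11952/8357 -7 2 N
5 80/73 80/61 10720/4453 -8280/4453 -7 3 E
final -6 3 S

n=0: pose=(-7,2,N); sL=32/61, sR=160/137; mL=14144/8357, mR=-11952/8357; mL+mR=16/61 → advance +1; mR−mL=-26096/8357 → turn -1·90°
n=1: pose=(-7,3,E); sL=80/73, sR=80/61; mL=10720/4453, mR=-8280/4453; mL+mR=40/73 → advance +1; mR−mL=-19000/4453 → turn -1·90°
n=2: pose=(-6,3,S); sL=160/101, sR=160/257; mL=57280/25957, mR=-36720/25957; mL+mR=80/101 → advance +1; mR−mL=-94000/25957 → turn -1·90°
n=3: pose=(-6,2,W); sL=8/13, sR=10/17; mL=266/221, mR=-198/221; mL+mR=4/13 → advance +1; mR−mL=-464/221 → turn -1·90°
n=4: pose=(-7,2,N); sL=32/61, sR=160/137; mL=14144/8357, mR=-11952/8357; mL+mR=16/61 → advance +1; mR−mL=-26096/8357 → turn -1·90°
n=5: pose=(-7,3,E); sL=80/73, sR=80/61; mL=10720/4453, mR=-8280/4453; mL+mR=40/73 → advance +1; mR−mL=-19000/4453 → turn -1·90°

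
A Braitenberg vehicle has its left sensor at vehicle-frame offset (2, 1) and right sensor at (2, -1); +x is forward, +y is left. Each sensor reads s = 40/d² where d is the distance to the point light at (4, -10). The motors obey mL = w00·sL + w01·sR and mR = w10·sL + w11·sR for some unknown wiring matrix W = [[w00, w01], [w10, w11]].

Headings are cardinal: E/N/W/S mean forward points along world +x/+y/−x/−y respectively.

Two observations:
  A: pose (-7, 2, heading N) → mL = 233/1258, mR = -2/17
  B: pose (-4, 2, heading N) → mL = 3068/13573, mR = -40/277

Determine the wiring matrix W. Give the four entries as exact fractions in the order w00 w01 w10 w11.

obs A: pose=(-7,2,N) → sL=2/17, sR=5/37, mL=233/1258, mR=-2/17
obs B: pose=(-4,2,N) → sL=40/277, sR=8/49, mL=3068/13573, mR=-40/277
sensor matrix S = [[2/17, 5/37], [40/277, 8/49]]; det S = -2616/8537417
solve [mL_A; mL_B] = S·[w00; w01] and [mR_A; mR_B] = S·[w10; w11]:
  w00 = 1, w01 = 1/2, w10 = -1, w11 = 0

1 1/2 -1 0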